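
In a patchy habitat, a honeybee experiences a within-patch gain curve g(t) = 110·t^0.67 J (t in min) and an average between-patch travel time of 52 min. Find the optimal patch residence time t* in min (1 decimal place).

105.6 min

Maximise g(t)/(T+t): set derivative to zero → g'(t)(T+t) = g(t).
g'(t) = 0.67·110·t^-0.33. Setting 0.67·110·t^-0.33 = 110·t^0.67/(52+t) gives 0.67(52+t) = t, so 0.33·t = 0.67×52.
t* = 0.67×52/0.33 = 105.6 min.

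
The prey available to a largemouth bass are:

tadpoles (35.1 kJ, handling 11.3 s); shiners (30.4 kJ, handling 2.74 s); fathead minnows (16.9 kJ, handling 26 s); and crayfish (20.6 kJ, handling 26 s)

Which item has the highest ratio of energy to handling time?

Profitability E/h (kJ/s): tadpoles = 35.1/11.3 = 3.11, shiners = 30.4/2.74 = 11.1, fathead minnows = 16.9/26 = 0.65, crayfish = 20.6/26 = 0.792.
Ranked: shiners > tadpoles > crayfish > fathead minnows.

shiners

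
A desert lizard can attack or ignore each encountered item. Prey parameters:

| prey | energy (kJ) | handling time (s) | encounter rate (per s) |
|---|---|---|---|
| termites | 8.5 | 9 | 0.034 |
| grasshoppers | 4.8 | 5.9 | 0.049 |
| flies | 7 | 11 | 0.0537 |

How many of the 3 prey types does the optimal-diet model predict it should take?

E/h in descending order: termites 0.944, grasshoppers 0.814, flies 0.636 kJ/s. The optimal diet is the largest prefix of this list for which every included type satisfies E_i/h_i > R on the types above it.
Rate on top 1: 0.2213. grasshoppers: 0.814 > 0.2213 → include.
Rate on top 2: 0.3286. flies: 0.636 > 0.3286 → include.
Optimal diet: termites, grasshoppers, flies — 3 of 3 types.

3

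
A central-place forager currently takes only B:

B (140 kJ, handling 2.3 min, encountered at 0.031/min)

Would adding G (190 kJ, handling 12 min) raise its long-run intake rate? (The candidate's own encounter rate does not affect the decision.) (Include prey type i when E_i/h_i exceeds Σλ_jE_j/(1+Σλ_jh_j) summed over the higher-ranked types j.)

Yes

Intake rate on the current diet: R = (0.031×140) / (1 + 0.031×2.3) = 4.34/1.071 = 4.051 kJ/min.
Profitability of G: 190/12 = 15.83 kJ/min.
15.83 > 4.051, so adding G raises the average — include it.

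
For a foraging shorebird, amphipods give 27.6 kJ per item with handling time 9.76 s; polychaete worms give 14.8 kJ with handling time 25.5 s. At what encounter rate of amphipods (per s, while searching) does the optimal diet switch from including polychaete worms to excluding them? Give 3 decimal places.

0.026 per s

At the threshold, the rate on amphipods alone equals the profitability of polychaete worms: λ·27.6/(1 + λ·9.76) = 14.8/25.5 = 0.5804.
Rearranging, λ(27.6 − 0.5804×9.76) = 0.5804, so λ = 0.5804/21.94 = 0.02646 per s.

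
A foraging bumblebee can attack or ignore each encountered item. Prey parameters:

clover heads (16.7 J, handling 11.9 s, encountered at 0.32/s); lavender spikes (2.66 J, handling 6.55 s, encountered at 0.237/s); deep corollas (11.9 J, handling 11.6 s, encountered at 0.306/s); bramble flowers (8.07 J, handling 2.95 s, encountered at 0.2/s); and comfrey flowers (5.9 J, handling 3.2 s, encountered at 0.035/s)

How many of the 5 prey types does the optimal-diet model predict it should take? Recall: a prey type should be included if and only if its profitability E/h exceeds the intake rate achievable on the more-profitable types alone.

3

E/h in descending order: bramble flowers 2.74, comfrey flowers 1.84, clover heads 1.4, deep corollas 1.03, lavender spikes 0.406 J/s. The optimal diet is the largest prefix of this list for which every included type satisfies E_i/h_i > R on the types above it.
Rate on top 1: 1.015. comfrey flowers: 1.84 > 1.015 → include.
Rate on top 2: 1.07. clover heads: 1.4 > 1.07 → include.
Rate on top 3: 1.3. deep corollas: 1.03 < 1.3 → exclude; stop.
Optimal diet: bramble flowers, comfrey flowers, clover heads — 3 of 5 types.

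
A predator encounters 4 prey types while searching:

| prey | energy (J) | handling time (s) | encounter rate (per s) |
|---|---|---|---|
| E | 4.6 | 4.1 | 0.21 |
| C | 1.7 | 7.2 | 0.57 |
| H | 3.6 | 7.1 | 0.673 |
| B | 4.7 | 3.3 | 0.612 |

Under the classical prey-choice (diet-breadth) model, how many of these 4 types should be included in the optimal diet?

2

Rank by E/h (J/s): B 1.42, E 1.12, H 0.507, C 0.236. Include each in turn until the next type's E/h falls below the running intake rate.
Rate on top 1: 0.9526. E: 1.12 > 0.9526 → include.
Rate on top 2: 0.9902. H: 0.507 < 0.9902 → exclude; stop.
Optimal diet: B, E — 2 of 4 types.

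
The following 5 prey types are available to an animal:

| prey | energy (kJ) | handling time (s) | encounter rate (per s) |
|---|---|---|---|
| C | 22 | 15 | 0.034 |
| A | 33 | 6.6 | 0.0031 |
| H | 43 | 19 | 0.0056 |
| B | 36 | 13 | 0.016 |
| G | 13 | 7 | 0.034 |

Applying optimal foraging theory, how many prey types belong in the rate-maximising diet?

5

E/h in descending order: A 5, B 2.77, H 2.26, G 1.86, C 1.47 kJ/s. The optimal diet is the largest prefix of this list for which every included type satisfies E_i/h_i > R on the types above it.
Rate on top 1: 0.1002. B: 2.77 > 0.1002 → include.
Rate on top 2: 0.5522. H: 2.26 > 0.5522 → include.
Rate on top 3: 0.6885. G: 1.86 > 0.6885 → include.
Rate on top 4: 0.8654. C: 1.47 > 0.8654 → include.
Optimal diet: A, B, H, G, C — 5 of 5 types.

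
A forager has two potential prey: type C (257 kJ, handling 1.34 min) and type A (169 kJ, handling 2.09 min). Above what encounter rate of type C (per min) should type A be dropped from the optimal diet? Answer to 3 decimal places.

0.544 per min

At the threshold, the rate on type C alone equals the profitability of type A: λ·257/(1 + λ·1.34) = 169/2.09 = 80.86.
Rearranging, λ(257 − 80.86×1.34) = 80.86, so λ = 80.86/148.6 = 0.544 per min.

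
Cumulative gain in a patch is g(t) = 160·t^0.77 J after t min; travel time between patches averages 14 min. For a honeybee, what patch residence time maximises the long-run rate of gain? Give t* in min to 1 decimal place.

Maximise g(t)/(T+t): set derivative to zero → g'(t)(T+t) = g(t).
g'(t) = 0.77·160·t^-0.23. Setting 0.77·160·t^-0.23 = 160·t^0.77/(14+t) gives 0.77(14+t) = t, so 0.23·t = 0.77×14.
t* = 0.77×14/0.23 = 46.87 min.

46.9 min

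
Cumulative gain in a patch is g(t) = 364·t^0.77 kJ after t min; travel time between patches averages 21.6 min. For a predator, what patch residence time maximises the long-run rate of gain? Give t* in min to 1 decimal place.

72.3 min

By the marginal value theorem, leave when the instantaneous gain rate g'(t) equals the habitat-wide average g(t)/(T + t).
g'(t) = 0.77·364·t^-0.23. Setting 0.77·364·t^-0.23 = 364·t^0.77/(21.6+t) gives 0.77(21.6+t) = t, so 0.23·t = 0.77×21.6.
t* = 0.77×21.6/0.23 = 72.31 min.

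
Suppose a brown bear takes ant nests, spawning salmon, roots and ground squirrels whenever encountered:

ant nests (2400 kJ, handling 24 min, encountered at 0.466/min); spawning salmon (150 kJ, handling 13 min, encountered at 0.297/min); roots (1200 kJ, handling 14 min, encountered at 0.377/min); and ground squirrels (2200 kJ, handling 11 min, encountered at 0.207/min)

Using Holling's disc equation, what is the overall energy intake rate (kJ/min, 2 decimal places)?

R = (0.466×2400 + 0.297×150 + 0.377×1200 + 0.207×2200) / (1 + 0.466×24 + 0.297×13 + 0.377×14 + 0.207×11) = 2071/23.6 = 87.74 kJ/min.

87.74 kJ/min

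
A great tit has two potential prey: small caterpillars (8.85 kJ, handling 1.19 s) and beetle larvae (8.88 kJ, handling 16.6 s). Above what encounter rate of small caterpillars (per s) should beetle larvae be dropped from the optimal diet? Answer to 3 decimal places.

0.065 per s

The zero-one rule: include beetle larvae iff E₂/h₂ > λE₁/(1+λh₁). Equality gives the switch point.
λE₁h₂ = E₂ + λE₂h₁ ⇒ λ = E₂/(E₁h₂ − E₂h₁) = 8.88/(146.9 − 10.57) = 0.06513 per s.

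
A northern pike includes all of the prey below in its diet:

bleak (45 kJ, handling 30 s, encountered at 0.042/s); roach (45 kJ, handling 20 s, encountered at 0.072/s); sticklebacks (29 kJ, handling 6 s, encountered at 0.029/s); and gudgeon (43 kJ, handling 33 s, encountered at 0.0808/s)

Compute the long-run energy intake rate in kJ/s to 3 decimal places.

R = Σλ_iE_i / (1 + Σλ_ih_i)
Numerator: 0.042×45 + 0.072×45 + 0.029×29 + 0.0808×43 = 9.445
Denominator: 1 + 0.042×30 + 0.072×20 + 0.029×6 + 0.0808×33 = 6.54
R = 9.445/6.54 = 1.444 kJ/s

1.444 kJ/s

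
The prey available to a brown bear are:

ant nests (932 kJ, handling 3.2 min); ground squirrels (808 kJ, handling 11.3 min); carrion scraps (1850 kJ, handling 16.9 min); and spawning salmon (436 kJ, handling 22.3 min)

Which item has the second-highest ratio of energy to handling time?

carrion scraps

Profitability E/h (kJ/min): ant nests = 932/3.2 = 291, ground squirrels = 808/11.3 = 71.5, carrion scraps = 1850/16.9 = 109, spawning salmon = 436/22.3 = 19.6.
Ranked: ant nests > carrion scraps > ground squirrels > spawning salmon.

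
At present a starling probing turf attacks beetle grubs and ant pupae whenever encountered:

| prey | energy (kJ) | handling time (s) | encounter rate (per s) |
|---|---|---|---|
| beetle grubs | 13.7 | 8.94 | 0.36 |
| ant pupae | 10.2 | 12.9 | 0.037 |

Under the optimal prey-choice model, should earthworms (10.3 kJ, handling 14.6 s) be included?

Current rate: (0.36×13.7 + 0.037×10.2)/(1 + 0.36×8.94 + 0.037×12.9) = 1.131 kJ/s.
earthworms: E/h = 10.3/14.6 = 0.7055 kJ/s.
0.7055 < 1.131, so adding earthworms would lower the average — exclude it.

No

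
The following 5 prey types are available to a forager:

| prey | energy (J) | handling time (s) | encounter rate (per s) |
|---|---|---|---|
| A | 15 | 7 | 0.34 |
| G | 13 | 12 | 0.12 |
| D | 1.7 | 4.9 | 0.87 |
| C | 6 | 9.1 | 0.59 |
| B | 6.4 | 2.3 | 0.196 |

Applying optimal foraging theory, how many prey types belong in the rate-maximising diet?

Profitabilities (E/h, J/s): B 2.78, A 2.14, G 1.08, C 0.659, D 0.347. Add prey in this order while the next type's profitability exceeds the intake rate on those already taken.
Rate on top 1: 0.8646. A: 2.14 > 0.8646 → include.
Rate on top 2: 1.659. G: 1.08 < 1.659 → exclude; stop.
Optimal diet: B, A — 2 of 5 types.

2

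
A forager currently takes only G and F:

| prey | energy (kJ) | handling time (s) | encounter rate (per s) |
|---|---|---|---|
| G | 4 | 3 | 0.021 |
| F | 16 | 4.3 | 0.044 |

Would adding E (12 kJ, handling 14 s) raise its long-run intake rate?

Current rate: (0.021×4 + 0.044×16)/(1 + 0.021×3 + 0.044×4.3) = 0.6293 kJ/s.
E: E/h = 12/14 = 0.8571 kJ/s.
Since 0.8571 > R, including E increases the long-run rate.

Yes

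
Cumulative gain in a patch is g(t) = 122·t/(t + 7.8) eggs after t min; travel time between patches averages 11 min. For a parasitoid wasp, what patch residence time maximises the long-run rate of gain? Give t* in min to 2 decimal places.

By the marginal value theorem, leave when the instantaneous gain rate g'(t) equals the habitat-wide average g(t)/(T + t).
g'(t) = 122·7.8/(t + 7.8)². Setting 122·7.8/(t+7.8)² = 122t/[(t+7.8)(11+t)] gives 7.8(11+t) = t(t+7.8), so t² = 7.8×11 = 85.8.
t* = √85.8 = 9.263 min.

9.26 min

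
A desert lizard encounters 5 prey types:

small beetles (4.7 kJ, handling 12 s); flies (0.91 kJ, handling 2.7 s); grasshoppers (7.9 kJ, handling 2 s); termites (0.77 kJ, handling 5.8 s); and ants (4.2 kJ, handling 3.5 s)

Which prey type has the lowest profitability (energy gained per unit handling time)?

In descending order of E/h:
grasshoppers: 7.9/2 = 3.95 kJ/s
ants: 4.2/3.5 = 1.2 kJ/s
small beetles: 4.7/12 = 0.392 kJ/s
flies: 0.91/2.7 = 0.337 kJ/s
termites: 0.77/5.8 = 0.133 kJ/s

termites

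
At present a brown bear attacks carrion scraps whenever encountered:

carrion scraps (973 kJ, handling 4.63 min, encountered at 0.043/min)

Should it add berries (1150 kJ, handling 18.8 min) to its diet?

Yes

On carrion scraps alone, R = ΣλE/(1+Σλh) = 41.84/1.199 = 34.89 kJ/min.
Profitability of berries: 1150/18.8 = 61.17 kJ/min.
Since 61.17 > R, including berries increases the long-run rate.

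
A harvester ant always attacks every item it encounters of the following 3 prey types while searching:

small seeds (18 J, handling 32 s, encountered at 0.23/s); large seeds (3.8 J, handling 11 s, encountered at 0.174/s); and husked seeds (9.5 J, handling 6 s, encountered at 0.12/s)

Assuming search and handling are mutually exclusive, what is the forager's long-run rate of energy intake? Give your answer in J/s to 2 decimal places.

0.54 J/s

Energy encountered per unit search time: 0.23×18 + 0.174×3.8 + 0.12×9.5 = 5.941 J/s.
Handling time per unit search time: 0.23×32 + 0.174×11 + 0.12×6 = 9.994.
Rate = 5.941/(1 + 9.994) = 0.5404 J/s.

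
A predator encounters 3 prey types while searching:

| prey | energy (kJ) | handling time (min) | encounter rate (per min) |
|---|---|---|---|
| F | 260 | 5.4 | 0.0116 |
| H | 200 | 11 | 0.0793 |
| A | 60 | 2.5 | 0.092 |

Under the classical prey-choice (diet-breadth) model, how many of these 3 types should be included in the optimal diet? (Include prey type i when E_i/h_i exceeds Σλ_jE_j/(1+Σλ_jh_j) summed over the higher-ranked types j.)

Profitabilities (E/h, kJ/min): F 48.1, A 24, H 18.2. Add prey in this order while the next type's profitability exceeds the intake rate on those already taken.
Rate on top 1: 2.838. A: 24 > 2.838 → include.
Rate on top 2: 6.604. H: 18.2 > 6.604 → include.
Optimal diet: F, A, H — 3 of 3 types.

3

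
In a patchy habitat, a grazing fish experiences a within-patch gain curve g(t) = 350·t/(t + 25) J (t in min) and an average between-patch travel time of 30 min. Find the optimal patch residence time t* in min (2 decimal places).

27.39 min

Maximise g(t)/(T+t): set derivative to zero → g'(t)(T+t) = g(t).
g'(t) = 350·25/(t + 25)². Setting 350·25/(t+25)² = 350t/[(t+25)(30+t)] gives 25(30+t) = t(t+25), so t² = 25×30 = 750.
t* = √750 = 27.39 min.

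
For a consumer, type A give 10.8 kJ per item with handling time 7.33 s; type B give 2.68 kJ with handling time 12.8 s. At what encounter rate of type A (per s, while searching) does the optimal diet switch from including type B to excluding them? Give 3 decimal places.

0.023 per s

At the threshold, the rate on type A alone equals the profitability of type B: λ·10.8/(1 + λ·7.33) = 2.68/12.8 = 0.2094.
Rearranging, λ(10.8 − 0.2094×7.33) = 0.2094, so λ = 0.2094/9.265 = 0.0226 per s.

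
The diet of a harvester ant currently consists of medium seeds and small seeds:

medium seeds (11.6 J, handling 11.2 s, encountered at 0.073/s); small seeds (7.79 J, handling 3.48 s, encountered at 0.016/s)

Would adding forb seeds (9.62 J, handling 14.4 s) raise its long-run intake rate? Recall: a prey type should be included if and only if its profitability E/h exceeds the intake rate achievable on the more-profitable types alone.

Yes

Current rate: (0.073×11.6 + 0.016×7.79)/(1 + 0.073×11.2 + 0.016×3.48) = 0.5186 J/s.
forb seeds: E/h = 9.62/14.4 = 0.6681 J/s.
0.6681 > 0.5186, so adding forb seeds raises the average — include it.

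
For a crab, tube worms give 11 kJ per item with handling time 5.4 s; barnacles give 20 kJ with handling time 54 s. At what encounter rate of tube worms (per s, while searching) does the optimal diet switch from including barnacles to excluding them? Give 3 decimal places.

Drop barnacles once their profitability E₂/h₂ falls below the rate achievable on tube worms alone: E₂/h₂ = λE₁/(1 + λh₁).
Solve for λ: λE₁h₂ = E₂(1 + λh₁) → λ(E₁h₂ − E₂h₁) = E₂ → λ = E₂/(E₁h₂ − E₂h₁).
λ = 20/(11×54 − 20×5.4) = 20/486 = 0.04115 per s.

0.041 per s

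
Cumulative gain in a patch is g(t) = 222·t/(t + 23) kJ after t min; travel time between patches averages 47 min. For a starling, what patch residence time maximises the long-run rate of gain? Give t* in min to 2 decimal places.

32.88 min

Maximise g(t)/(T+t): set derivative to zero → g'(t)(T+t) = g(t).
g'(t) = 222·23/(t + 23)². Setting 222·23/(t+23)² = 222t/[(t+23)(47+t)] gives 23(47+t) = t(t+23), so t² = 23×47 = 1081.
t* = √1081 = 32.88 min.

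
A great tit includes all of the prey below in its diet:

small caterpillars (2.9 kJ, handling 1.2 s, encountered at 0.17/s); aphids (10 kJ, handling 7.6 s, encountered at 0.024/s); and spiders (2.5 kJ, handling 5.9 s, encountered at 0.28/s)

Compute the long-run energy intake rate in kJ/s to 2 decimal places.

R = Σλ_iE_i / (1 + Σλ_ih_i)
Numerator: 0.17×2.9 + 0.024×10 + 0.28×2.5 = 1.433
Denominator: 1 + 0.17×1.2 + 0.024×7.6 + 0.28×5.9 = 3.038
R = 1.433/3.038 = 0.4716 kJ/s

0.47 kJ/s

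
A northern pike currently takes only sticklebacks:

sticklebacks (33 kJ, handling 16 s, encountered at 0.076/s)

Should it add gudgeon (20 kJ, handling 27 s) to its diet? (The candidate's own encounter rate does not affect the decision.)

Intake rate on the current diet: R = (0.076×33) / (1 + 0.076×16) = 2.508/2.216 = 1.132 kJ/s.
gudgeon: E/h = 20/27 = 0.7407 kJ/s.
Since 0.7407 < R, time spent handling gudgeon is better spent searching.

No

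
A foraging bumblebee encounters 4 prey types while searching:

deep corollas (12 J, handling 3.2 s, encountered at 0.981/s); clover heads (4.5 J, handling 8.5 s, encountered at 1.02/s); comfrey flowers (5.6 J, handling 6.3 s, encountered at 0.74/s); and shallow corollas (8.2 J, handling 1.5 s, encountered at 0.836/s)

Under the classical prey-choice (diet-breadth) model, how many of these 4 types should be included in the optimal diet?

Rank by E/h (J/s): shallow corollas 5.47, deep corollas 3.75, comfrey flowers 0.889, clover heads 0.529. Include each in turn until the next type's E/h falls below the running intake rate.
Rate on top 1: 3.041. deep corollas: 3.75 > 3.041 → include.
Rate on top 2: 3.454. comfrey flowers: 0.889 < 3.454 → exclude; stop.
Optimal diet: shallow corollas, deep corollas — 2 of 4 types.

2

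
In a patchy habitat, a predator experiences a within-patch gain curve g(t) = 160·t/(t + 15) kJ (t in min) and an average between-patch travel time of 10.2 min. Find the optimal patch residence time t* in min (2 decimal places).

By the marginal value theorem, leave when the instantaneous gain rate g'(t) equals the habitat-wide average g(t)/(T + t).
g'(t) = 160·15/(t + 15)². Setting 160·15/(t+15)² = 160t/[(t+15)(10.2+t)] gives 15(10.2+t) = t(t+15), so t² = 15×10.2 = 153.
t* = √153 = 12.37 min.

12.37 min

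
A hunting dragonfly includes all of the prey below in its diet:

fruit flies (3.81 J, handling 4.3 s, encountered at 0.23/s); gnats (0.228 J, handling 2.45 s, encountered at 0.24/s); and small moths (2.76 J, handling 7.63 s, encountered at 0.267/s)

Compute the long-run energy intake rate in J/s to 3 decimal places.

0.361 J/s

R = (0.23×3.81 + 0.24×0.228 + 0.267×2.76) / (1 + 0.23×4.3 + 0.24×2.45 + 0.267×7.63) = 1.668/4.614 = 0.3615 J/s.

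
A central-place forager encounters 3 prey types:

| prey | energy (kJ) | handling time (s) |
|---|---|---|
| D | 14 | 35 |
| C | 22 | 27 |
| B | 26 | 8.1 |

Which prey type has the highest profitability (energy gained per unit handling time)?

B

Profitability E/h (kJ/s): D = 14/35 = 0.4, C = 22/27 = 0.815, B = 26/8.1 = 3.21.
Ranked: B > C > D.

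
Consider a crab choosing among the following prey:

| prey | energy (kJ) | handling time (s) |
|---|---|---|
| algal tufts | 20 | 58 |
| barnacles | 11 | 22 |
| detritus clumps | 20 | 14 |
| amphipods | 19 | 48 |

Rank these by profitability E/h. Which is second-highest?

Profitability E/h (kJ/s): algal tufts = 20/58 = 0.345, barnacles = 11/22 = 0.5, detritus clumps = 20/14 = 1.43, amphipods = 19/48 = 0.396.
Ranked: detritus clumps > barnacles > amphipods > algal tufts.

barnacles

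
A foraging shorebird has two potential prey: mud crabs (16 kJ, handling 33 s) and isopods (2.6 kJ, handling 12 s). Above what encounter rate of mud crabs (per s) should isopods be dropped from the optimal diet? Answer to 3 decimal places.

0.024 per s

Drop isopods once their profitability E₂/h₂ falls below the rate achievable on mud crabs alone: E₂/h₂ = λE₁/(1 + λh₁).
Solve for λ: λE₁h₂ = E₂(1 + λh₁) → λ(E₁h₂ − E₂h₁) = E₂ → λ = E₂/(E₁h₂ − E₂h₁).
λ = 2.6/(16×12 − 2.6×33) = 2.6/106.2 = 0.02448 per s.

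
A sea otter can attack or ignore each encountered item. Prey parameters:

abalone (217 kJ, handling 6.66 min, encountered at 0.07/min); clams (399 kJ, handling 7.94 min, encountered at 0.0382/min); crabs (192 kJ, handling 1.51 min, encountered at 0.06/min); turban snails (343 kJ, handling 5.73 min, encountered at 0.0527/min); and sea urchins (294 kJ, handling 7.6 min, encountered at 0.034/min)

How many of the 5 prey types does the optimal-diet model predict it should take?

5

Profitabilities (E/h, kJ/min): crabs 127, turban snails 59.9, clams 50.3, sea urchins 38.7, abalone 32.6. Add prey in this order while the next type's profitability exceeds the intake rate on those already taken.
Rate on top 1: 10.56. turban snails: 59.9 > 10.56 → include.
Rate on top 2: 21.25. clams: 50.3 > 21.25 → include.
Rate on top 3: 26.44. sea urchins: 38.7 > 26.44 → include.
Rate on top 4: 28.06. abalone: 32.6 > 28.06 → include.
Optimal diet: crabs, turban snails, clams, sea urchins, abalone — 5 of 5 types.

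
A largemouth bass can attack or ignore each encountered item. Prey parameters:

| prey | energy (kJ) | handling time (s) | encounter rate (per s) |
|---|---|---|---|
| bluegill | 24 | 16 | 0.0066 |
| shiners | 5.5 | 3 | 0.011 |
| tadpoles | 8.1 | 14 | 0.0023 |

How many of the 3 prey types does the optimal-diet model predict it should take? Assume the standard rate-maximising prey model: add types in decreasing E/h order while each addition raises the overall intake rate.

E/h in descending order: shiners 1.83, bluegill 1.5, tadpoles 0.579 kJ/s. The optimal diet is the largest prefix of this list for which every included type satisfies E_i/h_i > R on the types above it.
Rate on top 1: 0.05857. bluegill: 1.5 > 0.05857 → include.
Rate on top 2: 0.1923. tadpoles: 0.579 > 0.1923 → include.
Optimal diet: shiners, bluegill, tadpoles — 3 of 3 types.

3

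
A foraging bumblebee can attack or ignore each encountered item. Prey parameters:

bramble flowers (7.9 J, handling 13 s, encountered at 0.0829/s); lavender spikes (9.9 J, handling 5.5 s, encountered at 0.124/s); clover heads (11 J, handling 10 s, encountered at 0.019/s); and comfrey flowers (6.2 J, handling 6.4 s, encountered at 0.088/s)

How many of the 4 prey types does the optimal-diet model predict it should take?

Rank by E/h (J/s): lavender spikes 1.8, clover heads 1.1, comfrey flowers 0.969, bramble flowers 0.608. Include each in turn until the next type's E/h falls below the running intake rate.
Rate on top 1: 0.7298. clover heads: 1.1 > 0.7298 → include.
Rate on top 2: 0.7674. comfrey flowers: 0.969 > 0.7674 → include.
Rate on top 3: 0.814. bramble flowers: 0.608 < 0.814 → exclude; stop.
Optimal diet: lavender spikes, clover heads, comfrey flowers — 3 of 4 types.

3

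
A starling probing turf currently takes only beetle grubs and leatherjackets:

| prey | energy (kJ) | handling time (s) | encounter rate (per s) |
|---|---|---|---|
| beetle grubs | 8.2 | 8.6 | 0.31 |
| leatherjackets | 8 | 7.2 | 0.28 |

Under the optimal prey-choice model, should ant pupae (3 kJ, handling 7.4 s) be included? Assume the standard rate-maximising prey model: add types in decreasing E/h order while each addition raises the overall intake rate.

No

Current rate: (0.31×8.2 + 0.28×8)/(1 + 0.31×8.6 + 0.28×7.2) = 0.8416 kJ/s.
ant pupae: E/h = 3/7.4 = 0.4054 kJ/s.
0.4054 < 0.8416, so adding ant pupae would lower the average — exclude it.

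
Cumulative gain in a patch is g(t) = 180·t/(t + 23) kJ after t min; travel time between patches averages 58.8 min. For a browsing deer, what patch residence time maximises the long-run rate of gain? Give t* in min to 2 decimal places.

36.77 min

By the marginal value theorem, leave when the instantaneous gain rate g'(t) equals the habitat-wide average g(t)/(T + t).
g'(t) = 180·23/(t + 23)². Setting 180·23/(t+23)² = 180t/[(t+23)(58.8+t)] gives 23(58.8+t) = t(t+23), so t² = 23×58.8 = 1352.
t* = √1352 = 36.77 min.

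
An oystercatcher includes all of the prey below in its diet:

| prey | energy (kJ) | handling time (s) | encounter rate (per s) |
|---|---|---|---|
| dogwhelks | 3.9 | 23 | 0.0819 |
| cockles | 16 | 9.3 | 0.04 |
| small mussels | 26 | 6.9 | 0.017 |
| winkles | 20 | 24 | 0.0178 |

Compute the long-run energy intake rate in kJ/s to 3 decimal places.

Energy encountered per unit search time: 0.0819×3.9 + 0.04×16 + 0.017×26 + 0.0178×20 = 1.757 kJ/s.
Handling time per unit search time: 0.0819×23 + 0.04×9.3 + 0.017×6.9 + 0.0178×24 = 2.8.
Rate = 1.757/(1 + 2.8) = 0.4625 kJ/s.

0.462 kJ/s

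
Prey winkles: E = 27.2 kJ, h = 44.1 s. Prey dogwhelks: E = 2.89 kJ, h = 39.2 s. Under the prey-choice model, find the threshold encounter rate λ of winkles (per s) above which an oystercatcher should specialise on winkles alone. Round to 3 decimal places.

Drop dogwhelks once their profitability E₂/h₂ falls below the rate achievable on winkles alone: E₂/h₂ = λE₁/(1 + λh₁).
Solve for λ: λE₁h₂ = E₂(1 + λh₁) → λ(E₁h₂ − E₂h₁) = E₂ → λ = E₂/(E₁h₂ − E₂h₁).
λ = 2.89/(27.2×39.2 − 2.89×44.1) = 2.89/938.8 = 0.003078 per s.

0.003 per s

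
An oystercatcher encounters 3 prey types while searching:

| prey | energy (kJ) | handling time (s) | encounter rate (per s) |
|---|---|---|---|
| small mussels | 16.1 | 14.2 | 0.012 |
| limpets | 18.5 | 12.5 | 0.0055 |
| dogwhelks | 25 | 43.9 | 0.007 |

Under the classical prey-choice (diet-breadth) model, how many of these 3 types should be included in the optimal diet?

3

Profitabilities (E/h, kJ/s): limpets 1.48, small mussels 1.13, dogwhelks 0.569. Add prey in this order while the next type's profitability exceeds the intake rate on those already taken.
Rate on top 1: 0.0952. small mussels: 1.13 > 0.0952 → include.
Rate on top 2: 0.238. dogwhelks: 0.569 > 0.238 → include.
Optimal diet: limpets, small mussels, dogwhelks — 3 of 3 types.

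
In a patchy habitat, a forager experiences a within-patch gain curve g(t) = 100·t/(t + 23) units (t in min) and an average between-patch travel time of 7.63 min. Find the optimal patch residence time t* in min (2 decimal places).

13.25 min

Maximise g(t)/(T+t): set derivative to zero → g'(t)(T+t) = g(t).
g'(t) = 100·23/(t + 23)². Setting 100·23/(t+23)² = 100t/[(t+23)(7.63+t)] gives 23(7.63+t) = t(t+23), so t² = 23×7.63 = 175.5.
t* = √175.5 = 13.25 min.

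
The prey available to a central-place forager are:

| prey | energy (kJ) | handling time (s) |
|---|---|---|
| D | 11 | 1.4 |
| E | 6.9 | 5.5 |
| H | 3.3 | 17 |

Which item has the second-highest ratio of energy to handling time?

Profitability E/h (kJ/s): D = 11/1.4 = 7.86, E = 6.9/5.5 = 1.25, H = 3.3/17 = 0.194.
Ranked: D > E > H.

E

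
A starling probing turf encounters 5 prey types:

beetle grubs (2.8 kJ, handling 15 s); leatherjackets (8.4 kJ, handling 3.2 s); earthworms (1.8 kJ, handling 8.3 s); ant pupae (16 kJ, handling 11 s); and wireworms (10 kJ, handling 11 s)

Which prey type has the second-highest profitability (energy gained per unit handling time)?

Profitability E/h (kJ/s): beetle grubs = 2.8/15 = 0.187, leatherjackets = 8.4/3.2 = 2.62, earthworms = 1.8/8.3 = 0.217, ant pupae = 16/11 = 1.45, wireworms = 10/11 = 0.909.
Ranked: leatherjackets > ant pupae > wireworms > earthworms > beetle grubs.

ant pupae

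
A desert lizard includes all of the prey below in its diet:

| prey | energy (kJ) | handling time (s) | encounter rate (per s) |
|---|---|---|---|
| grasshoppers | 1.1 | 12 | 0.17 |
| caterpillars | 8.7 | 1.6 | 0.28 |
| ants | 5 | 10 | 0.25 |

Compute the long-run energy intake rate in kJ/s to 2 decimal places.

0.65 kJ/s

Energy encountered per unit search time: 0.17×1.1 + 0.28×8.7 + 0.25×5 = 3.873 kJ/s.
Handling time per unit search time: 0.17×12 + 0.28×1.6 + 0.25×10 = 4.988.
Rate = 3.873/(1 + 4.988) = 0.6468 kJ/s.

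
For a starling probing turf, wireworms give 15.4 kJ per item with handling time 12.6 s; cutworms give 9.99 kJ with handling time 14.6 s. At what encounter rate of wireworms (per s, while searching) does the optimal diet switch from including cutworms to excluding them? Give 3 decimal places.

0.101 per s

At the threshold, the rate on wireworms alone equals the profitability of cutworms: λ·15.4/(1 + λ·12.6) = 9.99/14.6 = 0.6842.
Rearranging, λ(15.4 − 0.6842×12.6) = 0.6842, so λ = 0.6842/6.778 = 0.1009 per s.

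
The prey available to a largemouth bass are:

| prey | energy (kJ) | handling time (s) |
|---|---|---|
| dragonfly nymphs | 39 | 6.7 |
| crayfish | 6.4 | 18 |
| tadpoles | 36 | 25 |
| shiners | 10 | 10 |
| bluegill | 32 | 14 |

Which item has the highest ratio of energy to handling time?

dragonfly nymphs

In descending order of E/h:
dragonfly nymphs: 39/6.7 = 5.82 kJ/s
bluegill: 32/14 = 2.29 kJ/s
tadpoles: 36/25 = 1.44 kJ/s
shiners: 10/10 = 1 kJ/s
crayfish: 6.4/18 = 0.356 kJ/s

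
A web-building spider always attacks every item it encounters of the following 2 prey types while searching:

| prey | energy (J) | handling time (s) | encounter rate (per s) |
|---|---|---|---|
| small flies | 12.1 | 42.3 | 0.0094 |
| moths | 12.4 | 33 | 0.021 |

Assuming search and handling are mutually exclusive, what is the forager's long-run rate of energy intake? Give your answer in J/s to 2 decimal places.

Energy encountered per unit search time: 0.0094×12.1 + 0.021×12.4 = 0.3741 J/s.
Handling time per unit search time: 0.0094×42.3 + 0.021×33 = 1.091.
Rate = 0.3741/(1 + 1.091) = 0.179 J/s.

0.18 J/s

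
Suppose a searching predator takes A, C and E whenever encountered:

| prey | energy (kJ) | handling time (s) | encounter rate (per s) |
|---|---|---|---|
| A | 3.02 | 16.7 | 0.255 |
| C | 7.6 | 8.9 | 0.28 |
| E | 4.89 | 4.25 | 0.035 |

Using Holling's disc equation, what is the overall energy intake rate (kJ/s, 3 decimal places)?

0.389 kJ/s

R = (0.255×3.02 + 0.28×7.6 + 0.035×4.89) / (1 + 0.255×16.7 + 0.28×8.9 + 0.035×4.25) = 3.069/7.899 = 0.3885 kJ/s.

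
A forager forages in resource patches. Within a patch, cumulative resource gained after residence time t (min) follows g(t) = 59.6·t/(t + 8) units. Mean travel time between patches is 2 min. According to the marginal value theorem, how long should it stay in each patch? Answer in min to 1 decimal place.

4.0 min

By the marginal value theorem, leave when the instantaneous gain rate g'(t) equals the habitat-wide average g(t)/(T + t).
g'(t) = 59.6·8/(t + 8)². Setting 59.6·8/(t+8)² = 59.6t/[(t+8)(2+t)] gives 8(2+t) = t(t+8), so t² = 8×2 = 16.
t* = √16 = 4 min.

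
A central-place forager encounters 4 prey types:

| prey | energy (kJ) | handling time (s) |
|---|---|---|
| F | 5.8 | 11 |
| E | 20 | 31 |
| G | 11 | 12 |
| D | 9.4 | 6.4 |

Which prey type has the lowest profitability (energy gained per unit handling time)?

F

In descending order of E/h:
D: 9.4/6.4 = 1.47 kJ/s
G: 11/12 = 0.917 kJ/s
E: 20/31 = 0.645 kJ/s
F: 5.8/11 = 0.527 kJ/s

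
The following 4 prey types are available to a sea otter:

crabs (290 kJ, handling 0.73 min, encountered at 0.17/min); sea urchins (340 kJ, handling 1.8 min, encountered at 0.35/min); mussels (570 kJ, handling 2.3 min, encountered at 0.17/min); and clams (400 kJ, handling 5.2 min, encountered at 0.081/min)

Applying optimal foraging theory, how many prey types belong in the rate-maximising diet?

Profitabilities (E/h, kJ/min): crabs 397, mussels 248, sea urchins 189, clams 76.9. Add prey in this order while the next type's profitability exceeds the intake rate on those already taken.
Rate on top 1: 43.86. mussels: 248 > 43.86 → include.
Rate on top 2: 96.5. sea urchins: 189 > 96.5 → include.
Rate on top 3: 123.6. clams: 76.9 < 123.6 → exclude; stop.
Optimal diet: crabs, mussels, sea urchins — 3 of 4 types.

3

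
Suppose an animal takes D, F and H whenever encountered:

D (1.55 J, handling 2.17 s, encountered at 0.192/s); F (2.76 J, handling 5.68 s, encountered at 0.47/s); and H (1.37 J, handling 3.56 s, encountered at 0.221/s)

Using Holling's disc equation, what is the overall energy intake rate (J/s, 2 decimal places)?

R = (0.192×1.55 + 0.47×2.76 + 0.221×1.37) / (1 + 0.192×2.17 + 0.47×5.68 + 0.221×3.56) = 1.898/4.873 = 0.3894 J/s.

0.39 J/s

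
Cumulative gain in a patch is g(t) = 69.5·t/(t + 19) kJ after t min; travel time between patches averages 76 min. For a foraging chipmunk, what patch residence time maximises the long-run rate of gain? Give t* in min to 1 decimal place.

By the marginal value theorem, leave when the instantaneous gain rate g'(t) equals the habitat-wide average g(t)/(T + t).
g'(t) = 69.5·19/(t + 19)². Setting 69.5·19/(t+19)² = 69.5t/[(t+19)(76+t)] gives 19(76+t) = t(t+19), so t² = 19×76 = 1444.
t* = √1444 = 38 min.

38.0 min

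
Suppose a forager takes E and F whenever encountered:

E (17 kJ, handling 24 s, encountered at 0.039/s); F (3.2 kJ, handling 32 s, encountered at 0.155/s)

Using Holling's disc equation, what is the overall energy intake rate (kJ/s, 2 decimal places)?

Energy encountered per unit search time: 0.039×17 + 0.155×3.2 = 1.159 kJ/s.
Handling time per unit search time: 0.039×24 + 0.155×32 = 5.896.
Rate = 1.159/(1 + 5.896) = 0.1681 kJ/s.

0.17 kJ/s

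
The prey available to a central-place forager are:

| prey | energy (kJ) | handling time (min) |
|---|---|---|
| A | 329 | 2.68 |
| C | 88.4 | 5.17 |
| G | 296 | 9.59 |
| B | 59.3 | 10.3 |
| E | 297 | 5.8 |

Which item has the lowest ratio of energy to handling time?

In descending order of E/h:
A: 329/2.68 = 123 kJ/min
E: 297/5.8 = 51.2 kJ/min
G: 296/9.59 = 30.9 kJ/min
C: 88.4/5.17 = 17.1 kJ/min
B: 59.3/10.3 = 5.76 kJ/min

B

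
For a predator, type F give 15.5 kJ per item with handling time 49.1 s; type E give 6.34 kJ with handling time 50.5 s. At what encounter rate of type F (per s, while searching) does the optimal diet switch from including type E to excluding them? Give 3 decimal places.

0.013 per s

At the threshold, the rate on type F alone equals the profitability of type E: λ·15.5/(1 + λ·49.1) = 6.34/50.5 = 0.1255.
Rearranging, λ(15.5 − 0.1255×49.1) = 0.1255, so λ = 0.1255/9.336 = 0.01345 per s.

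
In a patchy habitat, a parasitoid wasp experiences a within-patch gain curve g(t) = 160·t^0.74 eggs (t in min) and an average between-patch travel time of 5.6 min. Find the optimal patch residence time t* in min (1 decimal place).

15.9 min

Optimal t* satisfies g'(t*) = g(t*)/(T + t*).
g'(t) = 0.74·160·t^-0.26. Setting 0.74·160·t^-0.26 = 160·t^0.74/(5.6+t) gives 0.74(5.6+t) = t, so 0.26·t = 0.74×5.6.
t* = 0.74×5.6/0.26 = 15.94 min.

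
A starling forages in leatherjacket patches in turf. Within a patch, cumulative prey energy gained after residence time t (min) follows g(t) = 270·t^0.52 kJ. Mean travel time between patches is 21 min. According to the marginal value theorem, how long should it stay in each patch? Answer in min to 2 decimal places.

22.75 min

Maximise g(t)/(T+t): set derivative to zero → g'(t)(T+t) = g(t).
g'(t) = 0.52·270·t^-0.48. Setting 0.52·270·t^-0.48 = 270·t^0.52/(21+t) gives 0.52(21+t) = t, so 0.48·t = 0.52×21.
t* = 0.52×21/0.48 = 22.75 min.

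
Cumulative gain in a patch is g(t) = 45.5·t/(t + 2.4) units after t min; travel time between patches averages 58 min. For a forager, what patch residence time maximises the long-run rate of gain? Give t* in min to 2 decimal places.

11.80 min

By the marginal value theorem, leave when the instantaneous gain rate g'(t) equals the habitat-wide average g(t)/(T + t).
g'(t) = 45.5·2.4/(t + 2.4)². Setting 45.5·2.4/(t+2.4)² = 45.5t/[(t+2.4)(58+t)] gives 2.4(58+t) = t(t+2.4), so t² = 2.4×58 = 139.2.
t* = √139.2 = 11.8 min.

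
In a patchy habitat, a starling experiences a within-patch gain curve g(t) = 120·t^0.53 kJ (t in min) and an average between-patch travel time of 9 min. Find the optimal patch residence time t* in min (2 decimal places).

10.15 min

By the marginal value theorem, leave when the instantaneous gain rate g'(t) equals the habitat-wide average g(t)/(T + t).
g'(t) = 0.53·120·t^-0.47. Setting 0.53·120·t^-0.47 = 120·t^0.53/(9+t) gives 0.53(9+t) = t, so 0.47·t = 0.53×9.
t* = 0.53×9/0.47 = 10.15 min.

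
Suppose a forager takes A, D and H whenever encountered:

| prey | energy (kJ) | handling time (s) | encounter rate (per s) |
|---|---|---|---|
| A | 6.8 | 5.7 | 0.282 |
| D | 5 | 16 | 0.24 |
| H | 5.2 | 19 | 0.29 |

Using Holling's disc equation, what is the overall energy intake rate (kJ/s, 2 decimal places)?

0.39 kJ/s

R = (0.282×6.8 + 0.24×5 + 0.29×5.2) / (1 + 0.282×5.7 + 0.24×16 + 0.29×19) = 4.626/11.96 = 0.3868 kJ/s.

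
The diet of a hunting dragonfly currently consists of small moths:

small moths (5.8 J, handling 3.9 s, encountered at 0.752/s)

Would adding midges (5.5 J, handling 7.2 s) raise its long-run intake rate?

No

Intake rate on the current diet: R = (0.752×5.8) / (1 + 0.752×3.9) = 4.362/3.933 = 1.109 J/s.
Profitability of midges: 5.5/7.2 = 0.7639 J/s.
0.7639 < 1.109, so adding midges would lower the average — exclude it.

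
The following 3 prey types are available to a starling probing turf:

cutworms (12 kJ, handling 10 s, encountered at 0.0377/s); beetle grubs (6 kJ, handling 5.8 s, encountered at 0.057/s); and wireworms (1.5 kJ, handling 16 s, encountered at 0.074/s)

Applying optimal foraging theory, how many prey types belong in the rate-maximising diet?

2

Rank by E/h (kJ/s): cutworms 1.2, beetle grubs 1.03, wireworms 0.0938. Include each in turn until the next type's E/h falls below the running intake rate.
Rate on top 1: 0.3285. beetle grubs: 1.03 > 0.3285 → include.
Rate on top 2: 0.4652. wireworms: 0.0938 < 0.4652 → exclude; stop.
Optimal diet: cutworms, beetle grubs — 2 of 3 types.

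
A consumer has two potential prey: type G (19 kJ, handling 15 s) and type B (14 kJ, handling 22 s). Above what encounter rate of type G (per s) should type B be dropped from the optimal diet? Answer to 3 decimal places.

Drop type B once their profitability E₂/h₂ falls below the rate achievable on type G alone: E₂/h₂ = λE₁/(1 + λh₁).
Solve for λ: λE₁h₂ = E₂(1 + λh₁) → λ(E₁h₂ − E₂h₁) = E₂ → λ = E₂/(E₁h₂ − E₂h₁).
λ = 14/(19×22 − 14×15) = 14/208 = 0.06731 per s.

0.067 per s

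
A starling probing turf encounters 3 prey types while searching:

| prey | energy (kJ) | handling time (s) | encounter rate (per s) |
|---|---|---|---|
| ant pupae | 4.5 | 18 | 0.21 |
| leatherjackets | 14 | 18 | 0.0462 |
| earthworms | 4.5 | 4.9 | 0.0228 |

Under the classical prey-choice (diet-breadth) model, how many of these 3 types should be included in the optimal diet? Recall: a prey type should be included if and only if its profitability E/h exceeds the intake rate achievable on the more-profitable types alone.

2

Rank by E/h (kJ/s): earthworms 0.918, leatherjackets 0.778, ant pupae 0.25. Include each in turn until the next type's E/h falls below the running intake rate.
Rate on top 1: 0.09229. leatherjackets: 0.778 > 0.09229 → include.
Rate on top 2: 0.3856. ant pupae: 0.25 < 0.3856 → exclude; stop.
Optimal diet: earthworms, leatherjackets — 2 of 3 types.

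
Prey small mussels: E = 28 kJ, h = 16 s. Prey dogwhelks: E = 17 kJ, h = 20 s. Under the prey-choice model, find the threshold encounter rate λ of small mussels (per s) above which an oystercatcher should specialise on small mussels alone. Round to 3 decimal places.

Drop dogwhelks once their profitability E₂/h₂ falls below the rate achievable on small mussels alone: E₂/h₂ = λE₁/(1 + λh₁).
Solve for λ: λE₁h₂ = E₂(1 + λh₁) → λ(E₁h₂ − E₂h₁) = E₂ → λ = E₂/(E₁h₂ − E₂h₁).
λ = 17/(28×20 − 17×16) = 17/288 = 0.05903 per s.

0.059 per s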